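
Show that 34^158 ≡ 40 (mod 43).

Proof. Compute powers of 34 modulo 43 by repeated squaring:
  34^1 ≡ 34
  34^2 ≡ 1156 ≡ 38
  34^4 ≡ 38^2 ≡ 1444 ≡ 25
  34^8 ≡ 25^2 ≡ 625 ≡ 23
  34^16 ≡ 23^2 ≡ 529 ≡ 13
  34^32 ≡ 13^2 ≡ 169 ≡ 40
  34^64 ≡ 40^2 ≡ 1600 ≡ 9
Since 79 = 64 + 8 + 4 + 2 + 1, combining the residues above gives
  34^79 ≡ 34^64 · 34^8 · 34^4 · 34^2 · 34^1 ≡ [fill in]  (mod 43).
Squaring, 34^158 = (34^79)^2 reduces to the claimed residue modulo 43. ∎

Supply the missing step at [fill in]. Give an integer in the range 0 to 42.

30

34^64 · 34^8 · 34^4 · 34^2 · 34^1 ≡ 9 · 23 · 25 · 38 · 34 = 6686100.
6686100 mod 43 = 30, so 34^79 ≡ 30 (mod 43).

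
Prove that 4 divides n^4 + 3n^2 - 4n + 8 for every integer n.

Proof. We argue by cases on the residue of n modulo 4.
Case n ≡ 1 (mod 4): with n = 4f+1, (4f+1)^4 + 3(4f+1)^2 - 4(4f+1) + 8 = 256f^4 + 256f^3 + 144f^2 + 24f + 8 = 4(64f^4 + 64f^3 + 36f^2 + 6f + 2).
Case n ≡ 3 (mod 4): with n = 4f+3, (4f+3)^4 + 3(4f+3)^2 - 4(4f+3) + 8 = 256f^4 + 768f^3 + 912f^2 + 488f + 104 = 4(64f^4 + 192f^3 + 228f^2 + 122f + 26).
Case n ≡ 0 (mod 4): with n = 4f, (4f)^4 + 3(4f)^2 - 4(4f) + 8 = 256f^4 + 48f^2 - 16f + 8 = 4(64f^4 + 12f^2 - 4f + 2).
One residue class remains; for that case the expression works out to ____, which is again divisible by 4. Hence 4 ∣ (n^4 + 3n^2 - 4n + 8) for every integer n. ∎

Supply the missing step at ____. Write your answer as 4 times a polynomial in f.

4(64f^4 + 128f^3 + 108f^2 + 40f + 7)

Only n ≡ 2 (mod 4) is unaccounted for. Put n = 4f+2:
(4f+2)^4 + 3(4f+2)^2 - 4(4f+2) + 8 expands to 256f^4 + 512f^3 + 432f^2 + 160f + 28,
and factoring out 4 leaves 4(64f^4 + 128f^3 + 108f^2 + 40f + 7).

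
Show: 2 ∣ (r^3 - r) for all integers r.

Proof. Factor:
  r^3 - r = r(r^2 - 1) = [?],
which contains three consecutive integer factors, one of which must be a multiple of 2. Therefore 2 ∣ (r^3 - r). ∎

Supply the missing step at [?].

(r - 1)r(r + 1)

r(r^2 - 1) = r(r - 1)(r + 1) = (r - 1)r(r + 1).
These three factors are consecutive integers, so their product is divisible by 2.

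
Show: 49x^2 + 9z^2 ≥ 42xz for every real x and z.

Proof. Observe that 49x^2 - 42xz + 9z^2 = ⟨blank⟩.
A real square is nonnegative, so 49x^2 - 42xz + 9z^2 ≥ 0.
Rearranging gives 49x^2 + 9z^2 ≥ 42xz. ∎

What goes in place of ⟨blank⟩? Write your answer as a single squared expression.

49x^2 - 42xz + 9z^2 is a perfect-square trinomial: the outer terms are (7x)^2 and (3z)^2, and the cross term is -2·7x·3z.
So 49x^2 - 42xz + 9z^2 = (7x - 3z)^2 ≥ 0.

(7x - 3z)^2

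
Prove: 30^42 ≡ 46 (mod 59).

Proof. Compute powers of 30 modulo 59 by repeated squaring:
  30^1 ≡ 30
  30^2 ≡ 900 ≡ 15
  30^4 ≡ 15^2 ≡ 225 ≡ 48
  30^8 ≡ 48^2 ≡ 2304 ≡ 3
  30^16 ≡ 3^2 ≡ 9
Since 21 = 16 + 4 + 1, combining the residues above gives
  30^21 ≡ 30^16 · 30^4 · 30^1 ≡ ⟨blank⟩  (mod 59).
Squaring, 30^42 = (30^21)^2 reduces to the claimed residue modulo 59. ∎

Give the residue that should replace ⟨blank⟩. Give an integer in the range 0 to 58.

39

30^16 · 30^4 · 30^1 ≡ 9 · 48 · 30 = 12960.
12960 mod 59 = 39, so 30^21 ≡ 39 (mod 59).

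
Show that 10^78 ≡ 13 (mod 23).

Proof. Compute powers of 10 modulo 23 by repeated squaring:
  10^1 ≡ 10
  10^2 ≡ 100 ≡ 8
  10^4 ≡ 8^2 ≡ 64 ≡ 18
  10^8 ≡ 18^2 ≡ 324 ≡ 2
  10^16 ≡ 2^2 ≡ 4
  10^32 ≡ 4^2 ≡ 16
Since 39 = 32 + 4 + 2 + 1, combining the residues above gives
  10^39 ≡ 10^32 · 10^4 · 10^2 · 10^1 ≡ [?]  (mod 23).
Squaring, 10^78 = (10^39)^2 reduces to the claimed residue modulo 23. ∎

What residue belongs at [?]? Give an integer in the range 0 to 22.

10^32 · 10^4 · 10^2 · 10^1 ≡ 16 · 18 · 8 · 10 = 23040.
23040 mod 23 = 17, so 10^39 ≡ 17 (mod 23).

17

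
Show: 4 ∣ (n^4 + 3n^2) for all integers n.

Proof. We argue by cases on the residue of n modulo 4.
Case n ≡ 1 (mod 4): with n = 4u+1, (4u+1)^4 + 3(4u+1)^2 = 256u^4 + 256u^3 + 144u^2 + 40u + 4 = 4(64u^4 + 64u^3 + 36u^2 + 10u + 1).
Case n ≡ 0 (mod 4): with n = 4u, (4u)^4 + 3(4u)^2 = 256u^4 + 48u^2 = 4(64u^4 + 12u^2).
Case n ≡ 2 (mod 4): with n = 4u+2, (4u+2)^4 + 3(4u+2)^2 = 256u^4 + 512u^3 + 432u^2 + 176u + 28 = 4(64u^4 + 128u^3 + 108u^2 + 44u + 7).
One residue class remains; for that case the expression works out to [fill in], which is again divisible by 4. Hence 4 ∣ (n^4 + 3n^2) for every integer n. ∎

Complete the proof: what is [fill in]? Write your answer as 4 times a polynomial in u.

The residues treated are {1, 0, 2}, so the missing case is n ≡ 3 (mod 4); write n = 4u+3.
Then (4u+3)^4 + 3(4u+3)^2 = 256u^4 + 768u^3 + 912u^2 + 504u + 108 = 4(64u^4 + 192u^3 + 228u^2 + 126u + 27).

4(64u^4 + 192u^3 + 228u^2 + 126u + 27)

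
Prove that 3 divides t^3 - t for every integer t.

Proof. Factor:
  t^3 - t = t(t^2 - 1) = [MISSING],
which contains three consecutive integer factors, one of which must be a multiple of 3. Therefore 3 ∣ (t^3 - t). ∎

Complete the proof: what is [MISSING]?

(t - 1)t(t + 1)

t(t^2 - 1) = t(t - 1)(t + 1) = (t - 1)t(t + 1).
These three factors are consecutive integers, so their product is divisible by 3.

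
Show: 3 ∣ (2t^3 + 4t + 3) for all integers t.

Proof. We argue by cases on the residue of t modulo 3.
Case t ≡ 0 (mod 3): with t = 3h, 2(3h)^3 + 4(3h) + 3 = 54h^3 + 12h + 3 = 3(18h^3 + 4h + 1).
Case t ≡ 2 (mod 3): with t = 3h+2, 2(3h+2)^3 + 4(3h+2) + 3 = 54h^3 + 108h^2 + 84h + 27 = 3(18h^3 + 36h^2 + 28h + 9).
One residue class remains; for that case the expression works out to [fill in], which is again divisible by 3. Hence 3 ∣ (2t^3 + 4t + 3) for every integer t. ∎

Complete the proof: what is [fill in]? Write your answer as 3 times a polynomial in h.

3(18h^3 + 18h^2 + 10h + 3)

The residues treated are {0, 2}, so the missing case is t ≡ 1 (mod 3); write t = 3h+1.
Then 2(3h+1)^3 + 4(3h+1) + 3 = 54h^3 + 54h^2 + 30h + 9 = 3(18h^3 + 18h^2 + 10h + 3).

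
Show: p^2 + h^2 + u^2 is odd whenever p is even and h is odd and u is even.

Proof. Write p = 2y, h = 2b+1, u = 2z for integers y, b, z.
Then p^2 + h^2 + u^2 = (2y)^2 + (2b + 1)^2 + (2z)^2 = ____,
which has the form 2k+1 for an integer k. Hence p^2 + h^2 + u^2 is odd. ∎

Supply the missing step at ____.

Expanding: (2y)^2 + (2b + 1)^2 + (2z)^2 = 4b^2 + 4b + 4y^2 + 4z^2 + 1.
Every term except the constant is even, so this is 2(2b^2 + 2b + 2y^2 + 2z^2) + 1,
and 2b^2 + 2b + 2y^2 + 2z^2 ∈ ℤ gives the required form.

2(2b^2 + 2b + 2y^2 + 2z^2) + 1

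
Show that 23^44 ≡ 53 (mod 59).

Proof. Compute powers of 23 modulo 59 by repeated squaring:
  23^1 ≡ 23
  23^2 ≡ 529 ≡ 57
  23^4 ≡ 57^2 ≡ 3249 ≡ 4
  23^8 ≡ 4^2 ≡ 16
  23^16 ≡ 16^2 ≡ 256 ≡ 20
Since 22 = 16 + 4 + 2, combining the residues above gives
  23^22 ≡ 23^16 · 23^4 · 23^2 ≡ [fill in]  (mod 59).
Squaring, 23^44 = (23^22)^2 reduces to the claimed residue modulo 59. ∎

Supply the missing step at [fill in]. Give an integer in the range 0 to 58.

17

23^16 · 23^4 · 23^2 ≡ 20 · 4 · 57 = 4560.
4560 mod 59 = 17, so 23^22 ≡ 17 (mod 59).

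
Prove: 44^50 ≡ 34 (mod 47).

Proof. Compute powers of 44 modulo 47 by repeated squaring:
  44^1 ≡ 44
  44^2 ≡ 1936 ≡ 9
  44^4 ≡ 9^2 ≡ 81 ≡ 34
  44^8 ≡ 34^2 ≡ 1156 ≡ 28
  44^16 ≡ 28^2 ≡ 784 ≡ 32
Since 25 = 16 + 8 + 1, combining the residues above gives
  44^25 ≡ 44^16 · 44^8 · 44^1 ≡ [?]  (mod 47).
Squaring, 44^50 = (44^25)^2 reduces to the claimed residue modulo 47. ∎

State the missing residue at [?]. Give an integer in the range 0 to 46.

38

Multiply the listed residues: 32 · 28 · 44 = 896 → 39424.
Reducing modulo 47: 39424 = 838·47 + 38, so 44^25 ≡ 38.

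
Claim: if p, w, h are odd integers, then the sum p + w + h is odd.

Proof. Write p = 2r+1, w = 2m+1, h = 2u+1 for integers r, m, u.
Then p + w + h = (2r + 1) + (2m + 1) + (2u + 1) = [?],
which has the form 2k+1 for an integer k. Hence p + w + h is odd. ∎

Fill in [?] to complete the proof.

(2r + 1) + (2m + 1) + (2u + 1) = 2m + 2r + 2u + 3
= 2(m + r + u + 1) + 1.
Since m + r + u + 1 is an integer, the sum is of the form 2k+1 for an integer k.

2(m + r + u + 1) + 1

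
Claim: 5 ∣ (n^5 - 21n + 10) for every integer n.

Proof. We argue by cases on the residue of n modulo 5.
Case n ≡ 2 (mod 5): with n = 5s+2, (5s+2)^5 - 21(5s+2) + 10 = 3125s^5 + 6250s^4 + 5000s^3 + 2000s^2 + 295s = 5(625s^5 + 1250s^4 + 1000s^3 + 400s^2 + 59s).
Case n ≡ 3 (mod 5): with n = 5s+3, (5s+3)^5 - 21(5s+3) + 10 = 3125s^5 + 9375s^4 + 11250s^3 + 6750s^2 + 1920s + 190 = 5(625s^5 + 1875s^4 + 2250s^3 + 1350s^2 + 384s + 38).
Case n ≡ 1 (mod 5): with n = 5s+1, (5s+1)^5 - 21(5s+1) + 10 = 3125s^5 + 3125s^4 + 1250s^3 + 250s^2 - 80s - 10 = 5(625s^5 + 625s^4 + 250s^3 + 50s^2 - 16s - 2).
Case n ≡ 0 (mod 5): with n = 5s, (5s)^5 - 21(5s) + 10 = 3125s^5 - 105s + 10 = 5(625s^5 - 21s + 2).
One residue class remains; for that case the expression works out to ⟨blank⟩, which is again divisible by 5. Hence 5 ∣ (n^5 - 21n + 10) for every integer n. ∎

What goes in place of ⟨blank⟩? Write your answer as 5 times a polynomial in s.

5(625s^5 + 2500s^4 + 4000s^3 + 3200s^2 + 1259s + 190)

Only n ≡ 4 (mod 5) is unaccounted for. Put n = 5s+4:
(5s+4)^5 - 21(5s+4) + 10 expands to 3125s^5 + 12500s^4 + 20000s^3 + 16000s^2 + 6295s + 950,
and factoring out 5 leaves 5(625s^5 + 2500s^4 + 4000s^3 + 3200s^2 + 1259s + 190).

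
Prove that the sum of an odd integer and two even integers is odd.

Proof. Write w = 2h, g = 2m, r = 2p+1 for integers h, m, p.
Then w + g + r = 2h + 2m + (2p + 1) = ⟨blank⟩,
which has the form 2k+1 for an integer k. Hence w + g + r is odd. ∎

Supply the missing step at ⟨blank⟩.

2(h + m + p) + 1

Expanding: 2h + 2m + (2p + 1) = 2h + 2m + 2p + 1.
Every term except the constant is even, so this is 2(h + m + p) + 1,
and h + m + p ∈ ℤ gives the required form.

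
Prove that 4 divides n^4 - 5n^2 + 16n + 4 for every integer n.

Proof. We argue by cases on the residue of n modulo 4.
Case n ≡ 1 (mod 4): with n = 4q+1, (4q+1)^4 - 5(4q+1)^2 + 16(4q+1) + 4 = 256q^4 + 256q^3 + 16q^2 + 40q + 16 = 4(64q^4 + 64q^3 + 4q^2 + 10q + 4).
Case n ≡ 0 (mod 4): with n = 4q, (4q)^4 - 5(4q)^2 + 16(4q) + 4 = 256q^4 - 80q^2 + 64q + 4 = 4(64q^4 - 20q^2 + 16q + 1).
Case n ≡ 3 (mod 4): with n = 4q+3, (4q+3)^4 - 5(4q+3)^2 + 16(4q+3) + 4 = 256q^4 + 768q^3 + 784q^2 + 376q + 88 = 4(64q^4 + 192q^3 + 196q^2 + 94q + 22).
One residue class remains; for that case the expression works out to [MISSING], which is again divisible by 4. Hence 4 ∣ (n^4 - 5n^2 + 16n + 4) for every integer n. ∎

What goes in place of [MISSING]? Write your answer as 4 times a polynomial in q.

4(64q^4 + 128q^3 + 76q^2 + 28q + 8)

The residues treated are {1, 0, 3}, so the missing case is n ≡ 2 (mod 4); write n = 4q+2.
Then (4q+2)^4 - 5(4q+2)^2 + 16(4q+2) + 4 = 256q^4 + 512q^3 + 304q^2 + 112q + 32 = 4(64q^4 + 128q^3 + 76q^2 + 28q + 8).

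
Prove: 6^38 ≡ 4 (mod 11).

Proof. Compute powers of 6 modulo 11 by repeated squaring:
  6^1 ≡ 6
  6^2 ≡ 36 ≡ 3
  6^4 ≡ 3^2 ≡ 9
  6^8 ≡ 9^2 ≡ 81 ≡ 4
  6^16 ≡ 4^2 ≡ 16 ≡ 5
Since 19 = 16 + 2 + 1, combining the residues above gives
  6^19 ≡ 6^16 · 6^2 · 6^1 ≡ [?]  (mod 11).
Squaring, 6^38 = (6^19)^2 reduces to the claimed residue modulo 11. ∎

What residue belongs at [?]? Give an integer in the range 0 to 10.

2

Multiply the listed residues: 5 · 3 · 6 = 15 → 90.
Reducing modulo 11: 90 = 8·11 + 2, so 6^19 ≡ 2.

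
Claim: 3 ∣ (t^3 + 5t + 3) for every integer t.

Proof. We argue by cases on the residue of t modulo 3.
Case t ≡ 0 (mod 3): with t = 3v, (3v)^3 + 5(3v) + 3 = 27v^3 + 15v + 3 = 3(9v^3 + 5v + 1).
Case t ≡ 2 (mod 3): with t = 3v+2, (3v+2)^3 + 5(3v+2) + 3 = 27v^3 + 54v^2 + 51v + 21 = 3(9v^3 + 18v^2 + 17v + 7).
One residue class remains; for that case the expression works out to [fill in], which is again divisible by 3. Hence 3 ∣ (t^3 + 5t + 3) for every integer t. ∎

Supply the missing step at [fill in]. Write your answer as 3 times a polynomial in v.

3(9v^3 + 9v^2 + 8v + 3)

The residues treated are {0, 2}, so the missing case is t ≡ 1 (mod 3); write t = 3v+1.
Then (3v+1)^3 + 5(3v+1) + 3 = 27v^3 + 27v^2 + 24v + 9 = 3(9v^3 + 9v^2 + 8v + 3).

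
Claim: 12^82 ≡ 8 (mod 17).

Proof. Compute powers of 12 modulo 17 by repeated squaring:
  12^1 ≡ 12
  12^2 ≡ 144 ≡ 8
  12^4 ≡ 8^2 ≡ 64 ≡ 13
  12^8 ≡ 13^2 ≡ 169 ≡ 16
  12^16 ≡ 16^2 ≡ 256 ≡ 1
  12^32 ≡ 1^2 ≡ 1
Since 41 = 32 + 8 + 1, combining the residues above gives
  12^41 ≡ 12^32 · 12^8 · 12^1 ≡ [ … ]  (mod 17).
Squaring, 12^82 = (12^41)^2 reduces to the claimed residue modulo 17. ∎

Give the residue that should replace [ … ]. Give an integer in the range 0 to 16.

5

Multiply the listed residues: 1 · 16 · 12 = 16 → 192.
Reducing modulo 17: 192 = 11·17 + 5, so 12^41 ≡ 5.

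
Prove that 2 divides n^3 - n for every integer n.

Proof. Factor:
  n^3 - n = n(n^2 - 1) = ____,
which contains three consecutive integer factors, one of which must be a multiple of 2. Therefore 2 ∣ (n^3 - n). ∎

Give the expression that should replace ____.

(n - 1)n(n + 1)

n(n^2 - 1) = n(n - 1)(n + 1) = (n - 1)n(n + 1).
These three factors are consecutive integers, so their product is divisible by 2.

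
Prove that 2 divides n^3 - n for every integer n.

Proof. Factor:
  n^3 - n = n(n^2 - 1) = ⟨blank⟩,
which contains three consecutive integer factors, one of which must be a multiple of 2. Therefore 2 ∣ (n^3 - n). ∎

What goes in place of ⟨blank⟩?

n(n^2 - 1) = n(n - 1)(n + 1) = (n - 1)n(n + 1).
These three factors are consecutive integers, so their product is divisible by 2.

(n - 1)n(n + 1)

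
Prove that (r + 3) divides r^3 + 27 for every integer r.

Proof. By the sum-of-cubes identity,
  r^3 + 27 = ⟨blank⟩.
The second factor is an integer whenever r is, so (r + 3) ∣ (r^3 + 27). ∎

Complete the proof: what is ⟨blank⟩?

Polynomial division of r^3 + 27 by r + 3 leaves remainder 0 and quotient r^2 - 3r + 9.
Hence r^3 + 27 = (r + 3)(r^2 - 3r + 9).

(r + 3)(r^2 - 3r + 9)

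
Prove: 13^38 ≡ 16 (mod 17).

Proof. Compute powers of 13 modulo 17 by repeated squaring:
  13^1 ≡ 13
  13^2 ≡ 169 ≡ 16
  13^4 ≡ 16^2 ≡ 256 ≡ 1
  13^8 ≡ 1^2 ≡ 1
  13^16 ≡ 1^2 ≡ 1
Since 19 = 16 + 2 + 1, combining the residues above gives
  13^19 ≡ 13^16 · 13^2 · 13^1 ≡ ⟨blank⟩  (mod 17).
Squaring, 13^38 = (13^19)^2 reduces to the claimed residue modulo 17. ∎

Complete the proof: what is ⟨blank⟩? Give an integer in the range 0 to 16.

4

Multiply the listed residues: 1 · 16 · 13 = 16 → 208.
Reducing modulo 17: 208 = 12·17 + 4, so 13^19 ≡ 4.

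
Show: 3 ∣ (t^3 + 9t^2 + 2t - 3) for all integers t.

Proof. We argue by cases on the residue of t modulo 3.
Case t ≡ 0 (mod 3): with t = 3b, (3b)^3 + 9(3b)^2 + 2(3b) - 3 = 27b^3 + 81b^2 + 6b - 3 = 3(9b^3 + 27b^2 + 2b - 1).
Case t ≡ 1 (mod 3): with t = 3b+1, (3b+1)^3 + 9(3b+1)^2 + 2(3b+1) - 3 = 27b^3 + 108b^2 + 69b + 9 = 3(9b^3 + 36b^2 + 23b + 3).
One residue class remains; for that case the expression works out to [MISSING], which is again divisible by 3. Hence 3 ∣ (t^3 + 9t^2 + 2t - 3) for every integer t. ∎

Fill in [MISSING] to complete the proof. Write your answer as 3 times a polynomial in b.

3(9b^3 + 45b^2 + 50b + 15)

The residues treated are {0, 1}, so the missing case is t ≡ 2 (mod 3); write t = 3b+2.
Then (3b+2)^3 + 9(3b+2)^2 + 2(3b+2) - 3 = 27b^3 + 135b^2 + 150b + 45 = 3(9b^3 + 45b^2 + 50b + 15).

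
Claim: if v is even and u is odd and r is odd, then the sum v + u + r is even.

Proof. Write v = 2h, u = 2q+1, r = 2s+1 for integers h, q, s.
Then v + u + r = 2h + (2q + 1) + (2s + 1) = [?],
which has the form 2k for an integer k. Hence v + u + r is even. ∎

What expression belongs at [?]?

Expanding: 2h + (2q + 1) + (2s + 1) = 2h + 2q + 2s + 2.
Every term is even; pulling out the factor of 2 gives 2(h + q + s + 1).

2(h + q + s + 1)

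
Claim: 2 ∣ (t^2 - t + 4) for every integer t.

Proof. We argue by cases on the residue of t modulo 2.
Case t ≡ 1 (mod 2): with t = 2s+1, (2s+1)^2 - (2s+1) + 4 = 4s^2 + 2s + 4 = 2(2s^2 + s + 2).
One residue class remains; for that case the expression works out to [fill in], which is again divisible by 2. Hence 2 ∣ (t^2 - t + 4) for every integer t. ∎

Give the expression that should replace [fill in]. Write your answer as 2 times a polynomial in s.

The residues treated are {1}, so the missing case is t ≡ 0 (mod 2); write t = 2s.
Then (2s)^2 - (2s) + 4 = 4s^2 - 2s + 4 = 2(2s^2 - s + 2).

2(2s^2 - s + 2)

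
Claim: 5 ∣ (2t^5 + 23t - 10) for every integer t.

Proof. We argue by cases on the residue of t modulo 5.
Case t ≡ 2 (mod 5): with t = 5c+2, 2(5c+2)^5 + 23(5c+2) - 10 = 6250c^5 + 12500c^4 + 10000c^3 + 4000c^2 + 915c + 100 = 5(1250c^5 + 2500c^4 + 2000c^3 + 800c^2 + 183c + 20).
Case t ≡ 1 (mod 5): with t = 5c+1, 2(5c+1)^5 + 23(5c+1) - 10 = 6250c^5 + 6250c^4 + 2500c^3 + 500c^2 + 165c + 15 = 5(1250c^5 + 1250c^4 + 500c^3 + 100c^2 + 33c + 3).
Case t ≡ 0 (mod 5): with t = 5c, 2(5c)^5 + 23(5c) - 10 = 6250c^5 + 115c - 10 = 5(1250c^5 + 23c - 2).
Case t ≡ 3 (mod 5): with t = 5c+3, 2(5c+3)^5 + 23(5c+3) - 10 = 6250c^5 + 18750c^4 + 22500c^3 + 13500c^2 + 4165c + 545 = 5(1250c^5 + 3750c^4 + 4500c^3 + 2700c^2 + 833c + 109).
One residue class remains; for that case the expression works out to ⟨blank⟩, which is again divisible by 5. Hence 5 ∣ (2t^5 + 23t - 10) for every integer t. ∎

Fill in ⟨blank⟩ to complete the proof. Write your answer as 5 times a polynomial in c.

5(1250c^5 + 5000c^4 + 8000c^3 + 6400c^2 + 2583c + 426)

The residues treated are {2, 1, 0, 3}, so the missing case is t ≡ 4 (mod 5); write t = 5c+4.
Then 2(5c+4)^5 + 23(5c+4) - 10 = 6250c^5 + 25000c^4 + 40000c^3 + 32000c^2 + 12915c + 2130 = 5(1250c^5 + 5000c^4 + 8000c^3 + 6400c^2 + 2583c + 426).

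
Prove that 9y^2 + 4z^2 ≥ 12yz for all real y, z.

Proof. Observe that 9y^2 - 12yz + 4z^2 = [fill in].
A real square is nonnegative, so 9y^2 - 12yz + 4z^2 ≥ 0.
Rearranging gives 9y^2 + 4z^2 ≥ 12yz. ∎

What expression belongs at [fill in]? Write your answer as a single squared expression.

The leading and trailing coefficients are 3^2 and 2^2, and 12 = 2·3·2, so the trinomial is (3y - 2z)^2.
Hence 9y^2 - 12yz + 4z^2 ≥ 0.

(3y - 2z)^2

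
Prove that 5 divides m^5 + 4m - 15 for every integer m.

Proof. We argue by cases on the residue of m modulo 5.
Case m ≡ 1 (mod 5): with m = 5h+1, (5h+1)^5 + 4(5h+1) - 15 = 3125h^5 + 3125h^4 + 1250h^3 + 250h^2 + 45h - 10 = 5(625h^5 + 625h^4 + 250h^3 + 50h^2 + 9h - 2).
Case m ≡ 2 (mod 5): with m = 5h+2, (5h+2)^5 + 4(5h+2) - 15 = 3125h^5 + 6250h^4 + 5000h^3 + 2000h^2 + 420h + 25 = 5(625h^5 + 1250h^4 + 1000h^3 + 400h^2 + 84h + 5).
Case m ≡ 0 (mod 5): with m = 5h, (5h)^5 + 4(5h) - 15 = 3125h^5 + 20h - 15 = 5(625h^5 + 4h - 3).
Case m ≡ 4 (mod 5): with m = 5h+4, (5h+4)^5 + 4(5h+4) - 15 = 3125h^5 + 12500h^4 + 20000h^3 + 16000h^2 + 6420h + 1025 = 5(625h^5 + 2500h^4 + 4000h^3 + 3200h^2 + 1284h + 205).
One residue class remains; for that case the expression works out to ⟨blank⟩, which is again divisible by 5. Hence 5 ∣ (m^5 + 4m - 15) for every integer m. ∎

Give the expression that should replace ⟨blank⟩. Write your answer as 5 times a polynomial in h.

The residues treated are {1, 2, 0, 4}, so the missing case is m ≡ 3 (mod 5); write m = 5h+3.
Then (5h+3)^5 + 4(5h+3) - 15 = 3125h^5 + 9375h^4 + 11250h^3 + 6750h^2 + 2045h + 240 = 5(625h^5 + 1875h^4 + 2250h^3 + 1350h^2 + 409h + 48).

5(625h^5 + 1875h^4 + 2250h^3 + 1350h^2 + 409h + 48)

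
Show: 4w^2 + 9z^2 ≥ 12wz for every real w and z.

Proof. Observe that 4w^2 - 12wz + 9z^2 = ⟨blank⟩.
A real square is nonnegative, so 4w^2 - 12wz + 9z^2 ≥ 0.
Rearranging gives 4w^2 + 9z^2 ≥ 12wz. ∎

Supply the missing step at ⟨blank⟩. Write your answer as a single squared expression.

4w^2 - 12wz + 9z^2 is a perfect-square trinomial: the outer terms are (2w)^2 and (3z)^2, and the cross term is -2·2w·3z.
So 4w^2 - 12wz + 9z^2 = (2w - 3z)^2 ≥ 0.

(2w - 3z)^2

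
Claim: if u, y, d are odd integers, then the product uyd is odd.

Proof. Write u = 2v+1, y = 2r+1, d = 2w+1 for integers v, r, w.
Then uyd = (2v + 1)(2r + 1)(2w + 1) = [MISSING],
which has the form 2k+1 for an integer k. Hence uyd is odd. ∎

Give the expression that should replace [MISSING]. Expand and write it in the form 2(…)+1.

(2v + 1)(2r + 1)(2w + 1) = 8rvw + 4rv + 4rw + 2r + 4vw + 2v + 2w + 1
= 2(4rvw + 2rv + 2rw + r + 2vw + v + w) + 1.
Since 4rvw + 2rv + 2rw + r + 2vw + v + w is an integer, the product is of the form 2k+1 for an integer k.

2(4rvw + 2rv + 2rw + r + 2vw + v + w) + 1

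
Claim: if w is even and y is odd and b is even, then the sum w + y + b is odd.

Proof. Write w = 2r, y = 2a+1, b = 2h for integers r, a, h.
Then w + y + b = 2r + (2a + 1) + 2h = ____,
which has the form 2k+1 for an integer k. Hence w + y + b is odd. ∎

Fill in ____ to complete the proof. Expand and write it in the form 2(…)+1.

2r + (2a + 1) + 2h = 2a + 2h + 2r + 1
= 2(a + h + r) + 1.
Since a + h + r is an integer, the sum is of the form 2k+1 for an integer k.

2(a + h + r) + 1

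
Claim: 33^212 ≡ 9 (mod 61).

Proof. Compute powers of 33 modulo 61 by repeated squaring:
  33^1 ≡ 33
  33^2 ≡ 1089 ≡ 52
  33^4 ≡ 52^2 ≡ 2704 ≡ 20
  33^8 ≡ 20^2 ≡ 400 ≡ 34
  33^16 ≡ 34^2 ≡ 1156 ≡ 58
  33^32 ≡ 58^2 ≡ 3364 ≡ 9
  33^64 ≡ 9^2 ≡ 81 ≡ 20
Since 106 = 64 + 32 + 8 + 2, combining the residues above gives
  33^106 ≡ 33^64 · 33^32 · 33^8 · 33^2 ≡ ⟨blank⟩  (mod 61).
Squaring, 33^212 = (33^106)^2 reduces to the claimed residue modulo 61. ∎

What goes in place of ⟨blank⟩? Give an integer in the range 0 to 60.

33^64 · 33^32 · 33^8 · 33^2 ≡ 20 · 9 · 34 · 52 = 318240.
318240 mod 61 = 3, so 33^106 ≡ 3 (mod 61).

3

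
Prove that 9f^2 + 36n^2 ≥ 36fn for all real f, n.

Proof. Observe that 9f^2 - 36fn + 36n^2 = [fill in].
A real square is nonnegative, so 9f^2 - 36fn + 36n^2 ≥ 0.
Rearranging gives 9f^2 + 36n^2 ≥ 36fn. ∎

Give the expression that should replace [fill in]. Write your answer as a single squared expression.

9f^2 - 36fn + 36n^2 is a perfect-square trinomial: the outer terms are (3f)^2 and (6n)^2, and the cross term is -2·3f·6n.
So 9f^2 - 36fn + 36n^2 = (3f - 6n)^2 ≥ 0.

(3f - 6n)^2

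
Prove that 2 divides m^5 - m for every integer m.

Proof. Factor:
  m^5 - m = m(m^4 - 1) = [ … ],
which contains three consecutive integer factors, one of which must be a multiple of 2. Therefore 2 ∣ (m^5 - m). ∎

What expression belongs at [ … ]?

m^4 - 1 = (m^2 - 1)(m^2 + 1), and m^2 - 1 = (m-1)(m+1).
So m(m^4 - 1) = (m - 1)m(m + 1)(m^2 + 1).

(m - 1)m(m + 1)(m^2 + 1)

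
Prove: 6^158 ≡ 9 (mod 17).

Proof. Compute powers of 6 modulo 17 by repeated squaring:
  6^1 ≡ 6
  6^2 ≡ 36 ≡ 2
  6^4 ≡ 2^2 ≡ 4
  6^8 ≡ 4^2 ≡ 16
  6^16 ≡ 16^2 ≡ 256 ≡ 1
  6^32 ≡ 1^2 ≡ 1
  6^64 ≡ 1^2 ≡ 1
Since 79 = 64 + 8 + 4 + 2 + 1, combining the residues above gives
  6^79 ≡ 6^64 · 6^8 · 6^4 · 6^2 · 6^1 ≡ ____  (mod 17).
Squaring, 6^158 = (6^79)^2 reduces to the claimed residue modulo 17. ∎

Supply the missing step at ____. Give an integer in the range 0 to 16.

6^64 · 6^8 · 6^4 · 6^2 · 6^1 ≡ 1 · 16 · 4 · 2 · 6 = 768.
768 mod 17 = 3, so 6^79 ≡ 3 (mod 17).

3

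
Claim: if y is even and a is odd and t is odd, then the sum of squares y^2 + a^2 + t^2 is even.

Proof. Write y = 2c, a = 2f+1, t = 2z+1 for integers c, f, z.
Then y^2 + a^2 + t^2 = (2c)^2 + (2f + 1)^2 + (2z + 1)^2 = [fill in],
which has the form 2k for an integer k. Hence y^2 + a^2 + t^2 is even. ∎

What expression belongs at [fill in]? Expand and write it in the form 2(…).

2(2c^2 + 2f^2 + 2f + 2z^2 + 2z + 1)

(2c)^2 + (2f + 1)^2 + (2z + 1)^2 = 4c^2 + 4f^2 + 4f + 4z^2 + 4z + 2
= 2(2c^2 + 2f^2 + 2f + 2z^2 + 2z + 1).
Since 2c^2 + 2f^2 + 2f + 2z^2 + 2z + 1 is an integer, the sum of squares is of the form 2k for an integer k.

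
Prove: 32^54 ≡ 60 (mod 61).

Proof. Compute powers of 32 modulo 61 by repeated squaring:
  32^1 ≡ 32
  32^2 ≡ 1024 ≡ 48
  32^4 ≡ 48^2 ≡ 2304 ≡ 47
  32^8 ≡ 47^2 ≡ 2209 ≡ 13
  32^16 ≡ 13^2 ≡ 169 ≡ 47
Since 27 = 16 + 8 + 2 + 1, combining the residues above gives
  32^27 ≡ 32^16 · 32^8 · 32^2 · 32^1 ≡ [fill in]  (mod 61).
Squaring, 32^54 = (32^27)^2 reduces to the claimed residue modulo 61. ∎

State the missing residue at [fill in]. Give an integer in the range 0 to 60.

11

32^16 · 32^8 · 32^2 · 32^1 ≡ 47 · 13 · 48 · 32 = 938496.
938496 mod 61 = 11, so 32^27 ≡ 11 (mod 61).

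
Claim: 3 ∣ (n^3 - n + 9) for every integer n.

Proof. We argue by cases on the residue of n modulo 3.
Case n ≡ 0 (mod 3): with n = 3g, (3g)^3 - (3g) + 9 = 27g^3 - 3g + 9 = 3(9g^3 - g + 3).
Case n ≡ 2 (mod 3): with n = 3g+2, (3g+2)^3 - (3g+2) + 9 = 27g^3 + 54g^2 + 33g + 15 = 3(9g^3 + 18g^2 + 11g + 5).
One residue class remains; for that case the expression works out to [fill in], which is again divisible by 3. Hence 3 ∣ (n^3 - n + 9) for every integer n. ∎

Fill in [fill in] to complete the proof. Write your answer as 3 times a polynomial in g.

The residues treated are {0, 2}, so the missing case is n ≡ 1 (mod 3); write n = 3g+1.
Then (3g+1)^3 - (3g+1) + 9 = 27g^3 + 27g^2 + 6g + 9 = 3(9g^3 + 9g^2 + 2g + 3).

3(9g^3 + 9g^2 + 2g + 3)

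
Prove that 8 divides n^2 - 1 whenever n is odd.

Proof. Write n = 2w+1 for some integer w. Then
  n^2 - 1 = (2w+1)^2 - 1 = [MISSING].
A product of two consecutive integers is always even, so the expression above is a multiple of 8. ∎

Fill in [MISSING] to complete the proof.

4w(w + 1)

(2w+1)^2 - 1 = 4w^2 + 4w + 1 - 1 = 4w^2 + 4w = 4w(w+1).
Since w and w+1 are consecutive, w(w+1) is even, and 4·(even) is a multiple of 8.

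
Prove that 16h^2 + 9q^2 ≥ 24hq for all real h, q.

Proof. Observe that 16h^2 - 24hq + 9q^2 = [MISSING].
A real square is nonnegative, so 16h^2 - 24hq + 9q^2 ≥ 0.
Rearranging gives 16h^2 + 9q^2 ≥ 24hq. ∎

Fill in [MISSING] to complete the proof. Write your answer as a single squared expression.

(4h - 3q)^2

The leading and trailing coefficients are 4^2 and 3^2, and 24 = 2·4·3, so the trinomial is (4h - 3q)^2.
Hence 16h^2 - 24hq + 9q^2 ≥ 0.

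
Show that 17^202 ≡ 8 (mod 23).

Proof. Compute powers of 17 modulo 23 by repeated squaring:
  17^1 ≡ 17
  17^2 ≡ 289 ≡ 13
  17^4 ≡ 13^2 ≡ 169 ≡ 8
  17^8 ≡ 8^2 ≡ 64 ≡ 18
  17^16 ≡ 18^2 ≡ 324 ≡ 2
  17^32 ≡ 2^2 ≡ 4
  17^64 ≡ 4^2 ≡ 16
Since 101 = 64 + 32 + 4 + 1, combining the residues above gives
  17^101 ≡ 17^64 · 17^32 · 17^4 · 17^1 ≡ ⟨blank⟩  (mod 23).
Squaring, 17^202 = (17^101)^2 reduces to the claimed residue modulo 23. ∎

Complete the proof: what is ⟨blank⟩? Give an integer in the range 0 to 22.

10

Multiply the listed residues: 16 · 4 · 8 · 17 = 64 → 512 → 8704.
Reducing modulo 23: 8704 = 378·23 + 10, so 17^101 ≡ 10.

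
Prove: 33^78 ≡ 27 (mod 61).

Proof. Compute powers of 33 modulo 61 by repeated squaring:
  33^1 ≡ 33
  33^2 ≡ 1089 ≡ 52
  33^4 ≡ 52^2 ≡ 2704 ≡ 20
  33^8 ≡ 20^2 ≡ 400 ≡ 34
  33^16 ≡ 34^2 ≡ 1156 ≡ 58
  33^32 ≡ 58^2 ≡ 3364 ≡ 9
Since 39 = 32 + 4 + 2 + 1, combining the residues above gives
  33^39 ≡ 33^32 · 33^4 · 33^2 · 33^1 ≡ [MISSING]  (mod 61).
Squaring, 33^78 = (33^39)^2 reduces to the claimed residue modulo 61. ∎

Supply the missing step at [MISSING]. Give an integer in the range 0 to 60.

37

33^32 · 33^4 · 33^2 · 33^1 ≡ 9 · 20 · 52 · 33 = 308880.
308880 mod 61 = 37, so 33^39 ≡ 37 (mod 61).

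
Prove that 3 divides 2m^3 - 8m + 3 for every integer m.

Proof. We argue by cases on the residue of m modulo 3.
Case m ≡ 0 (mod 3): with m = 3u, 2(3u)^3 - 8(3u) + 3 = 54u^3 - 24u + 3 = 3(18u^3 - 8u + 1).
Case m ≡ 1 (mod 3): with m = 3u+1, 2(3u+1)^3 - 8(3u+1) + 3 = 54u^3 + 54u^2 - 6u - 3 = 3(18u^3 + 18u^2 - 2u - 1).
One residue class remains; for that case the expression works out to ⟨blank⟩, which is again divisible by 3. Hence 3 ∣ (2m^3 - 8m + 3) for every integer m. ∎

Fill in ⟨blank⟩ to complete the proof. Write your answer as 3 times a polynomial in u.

The residues treated are {0, 1}, so the missing case is m ≡ 2 (mod 3); write m = 3u+2.
Then 2(3u+2)^3 - 8(3u+2) + 3 = 54u^3 + 108u^2 + 48u + 3 = 3(18u^3 + 36u^2 + 16u + 1).

3(18u^3 + 36u^2 + 16u + 1)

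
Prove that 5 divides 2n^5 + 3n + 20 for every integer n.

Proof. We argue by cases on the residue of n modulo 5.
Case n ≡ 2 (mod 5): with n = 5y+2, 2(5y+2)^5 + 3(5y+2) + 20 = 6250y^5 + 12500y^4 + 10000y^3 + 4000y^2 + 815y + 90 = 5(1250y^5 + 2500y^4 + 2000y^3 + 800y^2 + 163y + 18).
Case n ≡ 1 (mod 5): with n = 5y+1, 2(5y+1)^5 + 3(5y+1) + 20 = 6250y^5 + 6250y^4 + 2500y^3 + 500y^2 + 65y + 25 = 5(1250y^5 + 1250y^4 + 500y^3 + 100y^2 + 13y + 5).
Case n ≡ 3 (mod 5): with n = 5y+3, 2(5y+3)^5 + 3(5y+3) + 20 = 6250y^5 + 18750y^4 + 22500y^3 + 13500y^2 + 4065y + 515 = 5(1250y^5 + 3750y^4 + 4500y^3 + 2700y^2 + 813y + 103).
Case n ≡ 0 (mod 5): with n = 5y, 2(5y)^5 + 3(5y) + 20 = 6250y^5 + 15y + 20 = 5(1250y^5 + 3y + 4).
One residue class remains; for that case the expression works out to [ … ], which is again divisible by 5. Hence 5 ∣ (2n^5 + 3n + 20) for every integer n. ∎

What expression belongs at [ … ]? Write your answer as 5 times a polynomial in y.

5(1250y^5 + 5000y^4 + 8000y^3 + 6400y^2 + 2563y + 416)

Only n ≡ 4 (mod 5) is unaccounted for. Put n = 5y+4:
2(5y+4)^5 + 3(5y+4) + 20 expands to 6250y^5 + 25000y^4 + 40000y^3 + 32000y^2 + 12815y + 2080,
and factoring out 5 leaves 5(1250y^5 + 5000y^4 + 8000y^3 + 6400y^2 + 2563y + 416).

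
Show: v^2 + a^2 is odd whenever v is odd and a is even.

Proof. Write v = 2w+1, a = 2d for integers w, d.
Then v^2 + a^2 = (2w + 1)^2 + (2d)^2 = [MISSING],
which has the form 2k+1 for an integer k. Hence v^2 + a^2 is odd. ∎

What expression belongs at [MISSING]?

Expanding: (2w + 1)^2 + (2d)^2 = 4d^2 + 4w^2 + 4w + 1.
Every term except the constant is even, so this is 2(2d^2 + 2w^2 + 2w) + 1,
and 2d^2 + 2w^2 + 2w ∈ ℤ gives the required form.

2(2d^2 + 2w^2 + 2w) + 1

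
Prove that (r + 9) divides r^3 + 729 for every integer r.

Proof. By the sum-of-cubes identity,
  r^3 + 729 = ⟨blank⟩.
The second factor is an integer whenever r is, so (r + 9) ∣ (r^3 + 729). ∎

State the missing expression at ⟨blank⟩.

(r + 9)(r^2 - 9r + 81)

a^3 + b^3 = (a + b)(a^2 - ab + b^2). With a = r, b = 9:
r^3 + 729 = (r + 9)(r^2 - 9r + 81).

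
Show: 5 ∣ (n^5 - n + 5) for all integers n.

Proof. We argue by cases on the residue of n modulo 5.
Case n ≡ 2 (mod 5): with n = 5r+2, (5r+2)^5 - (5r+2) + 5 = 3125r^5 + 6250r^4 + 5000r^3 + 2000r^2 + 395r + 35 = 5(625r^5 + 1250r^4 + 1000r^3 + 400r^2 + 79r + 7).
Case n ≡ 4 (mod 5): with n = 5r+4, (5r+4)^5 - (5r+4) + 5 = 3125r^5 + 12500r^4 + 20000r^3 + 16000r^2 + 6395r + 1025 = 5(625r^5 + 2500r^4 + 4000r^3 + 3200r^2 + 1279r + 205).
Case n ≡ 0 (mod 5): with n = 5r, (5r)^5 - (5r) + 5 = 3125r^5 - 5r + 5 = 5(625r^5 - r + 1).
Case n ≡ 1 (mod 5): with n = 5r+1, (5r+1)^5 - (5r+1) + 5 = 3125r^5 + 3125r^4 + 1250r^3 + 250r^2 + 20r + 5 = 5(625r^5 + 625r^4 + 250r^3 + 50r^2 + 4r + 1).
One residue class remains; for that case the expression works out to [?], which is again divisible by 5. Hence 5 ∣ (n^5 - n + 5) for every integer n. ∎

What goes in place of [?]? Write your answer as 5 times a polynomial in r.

The residues treated are {2, 4, 0, 1}, so the missing case is n ≡ 3 (mod 5); write n = 5r+3.
Then (5r+3)^5 - (5r+3) + 5 = 3125r^5 + 9375r^4 + 11250r^3 + 6750r^2 + 2020r + 245 = 5(625r^5 + 1875r^4 + 2250r^3 + 1350r^2 + 404r + 49).

5(625r^5 + 1875r^4 + 2250r^3 + 1350r^2 + 404r + 49)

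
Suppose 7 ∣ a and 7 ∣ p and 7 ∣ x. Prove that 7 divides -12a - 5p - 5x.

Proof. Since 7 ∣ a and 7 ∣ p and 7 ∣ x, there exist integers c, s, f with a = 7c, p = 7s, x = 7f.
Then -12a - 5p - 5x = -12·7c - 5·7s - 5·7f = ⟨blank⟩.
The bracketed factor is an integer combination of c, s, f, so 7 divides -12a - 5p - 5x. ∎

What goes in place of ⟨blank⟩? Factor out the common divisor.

Pull the common 7 out of every term: -12·7c - 5·7s - 5·7f = 7(-12c - 5f - 5s).
-12c - 5f - 5s is an integer, which exhibits the divisibility.

7(-12c - 5f - 5s)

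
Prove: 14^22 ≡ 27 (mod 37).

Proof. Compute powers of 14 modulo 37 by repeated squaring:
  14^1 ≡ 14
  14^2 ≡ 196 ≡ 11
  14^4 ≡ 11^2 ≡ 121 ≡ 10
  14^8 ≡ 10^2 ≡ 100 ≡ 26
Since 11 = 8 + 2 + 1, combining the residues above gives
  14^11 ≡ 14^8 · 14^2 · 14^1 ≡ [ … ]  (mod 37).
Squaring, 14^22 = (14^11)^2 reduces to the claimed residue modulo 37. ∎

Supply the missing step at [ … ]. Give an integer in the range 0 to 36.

14^8 · 14^2 · 14^1 ≡ 26 · 11 · 14 = 4004.
4004 mod 37 = 8, so 14^11 ≡ 8 (mod 37).

8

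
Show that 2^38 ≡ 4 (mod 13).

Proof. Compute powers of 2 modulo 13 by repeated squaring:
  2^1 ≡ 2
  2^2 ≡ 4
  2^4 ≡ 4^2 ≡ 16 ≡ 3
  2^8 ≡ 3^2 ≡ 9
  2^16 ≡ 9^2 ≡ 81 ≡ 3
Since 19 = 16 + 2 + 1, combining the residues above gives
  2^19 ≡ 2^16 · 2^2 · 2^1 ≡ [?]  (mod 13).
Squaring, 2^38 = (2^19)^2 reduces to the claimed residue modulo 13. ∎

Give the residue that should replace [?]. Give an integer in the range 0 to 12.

Multiply the listed residues: 3 · 4 · 2 = 12 → 24.
Reducing modulo 13: 24 = 1·13 + 11, so 2^19 ≡ 11.

11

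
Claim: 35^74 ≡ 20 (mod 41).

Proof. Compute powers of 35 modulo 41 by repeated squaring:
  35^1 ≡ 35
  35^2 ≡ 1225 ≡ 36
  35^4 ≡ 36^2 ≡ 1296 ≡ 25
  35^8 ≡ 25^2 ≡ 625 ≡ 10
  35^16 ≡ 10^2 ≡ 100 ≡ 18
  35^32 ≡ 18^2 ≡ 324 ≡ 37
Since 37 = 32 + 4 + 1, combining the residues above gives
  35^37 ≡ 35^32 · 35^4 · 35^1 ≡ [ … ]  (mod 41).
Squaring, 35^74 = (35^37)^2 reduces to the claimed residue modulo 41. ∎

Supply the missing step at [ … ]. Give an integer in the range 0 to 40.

35^32 · 35^4 · 35^1 ≡ 37 · 25 · 35 = 32375.
32375 mod 41 = 26, so 35^37 ≡ 26 (mod 41).

26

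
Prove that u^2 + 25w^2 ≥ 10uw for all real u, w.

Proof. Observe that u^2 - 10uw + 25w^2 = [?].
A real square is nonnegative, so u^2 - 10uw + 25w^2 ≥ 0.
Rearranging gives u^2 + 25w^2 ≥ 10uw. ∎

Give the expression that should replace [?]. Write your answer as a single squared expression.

u^2 - 10uw + 25w^2 is a perfect-square trinomial: the outer terms are (u)^2 and (5w)^2, and the cross term is -2·u·5w.
So u^2 - 10uw + 25w^2 = (u - 5w)^2 ≥ 0.

(u - 5w)^2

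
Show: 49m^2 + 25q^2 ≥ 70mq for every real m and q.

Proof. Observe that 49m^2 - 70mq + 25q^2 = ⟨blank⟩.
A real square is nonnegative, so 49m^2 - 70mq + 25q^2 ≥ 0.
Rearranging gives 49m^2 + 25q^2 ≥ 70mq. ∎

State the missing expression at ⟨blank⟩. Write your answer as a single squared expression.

(7m - 5q)^2

The leading and trailing coefficients are 7^2 and 5^2, and 70 = 2·7·5, so the trinomial is (7m - 5q)^2.
Hence 49m^2 - 70mq + 25q^2 ≥ 0.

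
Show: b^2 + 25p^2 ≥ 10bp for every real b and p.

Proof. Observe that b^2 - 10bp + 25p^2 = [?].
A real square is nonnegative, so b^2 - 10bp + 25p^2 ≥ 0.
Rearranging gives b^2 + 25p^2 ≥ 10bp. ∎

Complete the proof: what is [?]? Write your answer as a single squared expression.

The leading and trailing coefficients are 1^2 and 5^2, and 10 = 2·1·5, so the trinomial is (b - 5p)^2.
Hence b^2 - 10bp + 25p^2 ≥ 0.

(b - 5p)^2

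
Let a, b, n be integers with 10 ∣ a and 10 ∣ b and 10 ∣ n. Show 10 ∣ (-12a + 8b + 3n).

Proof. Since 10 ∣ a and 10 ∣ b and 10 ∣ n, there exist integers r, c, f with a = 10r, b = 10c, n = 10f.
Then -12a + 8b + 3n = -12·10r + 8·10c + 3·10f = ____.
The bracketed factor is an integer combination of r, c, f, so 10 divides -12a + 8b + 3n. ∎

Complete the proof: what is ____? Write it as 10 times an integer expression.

Each term has a factor of 10: -12·10r + 8·10c + 3·10f = 10·(8c + 3f - 12r).
Since 8c + 3f - 12r is an integer, 10 ∣ (-12a + 8b + 3n).

10(8c + 3f - 12r)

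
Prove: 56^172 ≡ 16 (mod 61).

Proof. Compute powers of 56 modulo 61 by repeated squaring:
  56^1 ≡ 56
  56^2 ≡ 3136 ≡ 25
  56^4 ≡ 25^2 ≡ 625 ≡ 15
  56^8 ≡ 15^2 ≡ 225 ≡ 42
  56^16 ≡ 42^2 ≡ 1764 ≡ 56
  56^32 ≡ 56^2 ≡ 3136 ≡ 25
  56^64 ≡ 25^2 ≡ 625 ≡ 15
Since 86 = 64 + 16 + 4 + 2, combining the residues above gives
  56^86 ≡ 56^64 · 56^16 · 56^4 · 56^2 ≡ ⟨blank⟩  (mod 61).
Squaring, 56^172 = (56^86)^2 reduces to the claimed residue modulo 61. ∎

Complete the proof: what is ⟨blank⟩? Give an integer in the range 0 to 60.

57

56^64 · 56^16 · 56^4 · 56^2 ≡ 15 · 56 · 15 · 25 = 315000.
315000 mod 61 = 57, so 56^86 ≡ 57 (mod 61).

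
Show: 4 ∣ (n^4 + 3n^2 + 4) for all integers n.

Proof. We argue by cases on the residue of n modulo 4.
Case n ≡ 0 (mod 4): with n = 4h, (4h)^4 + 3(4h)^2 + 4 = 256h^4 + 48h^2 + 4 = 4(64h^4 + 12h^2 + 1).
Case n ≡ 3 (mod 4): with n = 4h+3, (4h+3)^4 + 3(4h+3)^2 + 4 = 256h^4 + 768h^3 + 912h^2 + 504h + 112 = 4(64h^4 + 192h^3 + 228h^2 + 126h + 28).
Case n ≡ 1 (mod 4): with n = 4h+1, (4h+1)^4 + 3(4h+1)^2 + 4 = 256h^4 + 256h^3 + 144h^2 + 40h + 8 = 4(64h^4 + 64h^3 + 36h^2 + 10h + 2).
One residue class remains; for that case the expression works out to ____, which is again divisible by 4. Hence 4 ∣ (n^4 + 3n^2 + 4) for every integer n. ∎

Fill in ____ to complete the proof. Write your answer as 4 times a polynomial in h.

Only n ≡ 2 (mod 4) is unaccounted for. Put n = 4h+2:
(4h+2)^4 + 3(4h+2)^2 + 4 expands to 256h^4 + 512h^3 + 432h^2 + 176h + 32,
and factoring out 4 leaves 4(64h^4 + 128h^3 + 108h^2 + 44h + 8).

4(64h^4 + 128h^3 + 108h^2 + 44h + 8)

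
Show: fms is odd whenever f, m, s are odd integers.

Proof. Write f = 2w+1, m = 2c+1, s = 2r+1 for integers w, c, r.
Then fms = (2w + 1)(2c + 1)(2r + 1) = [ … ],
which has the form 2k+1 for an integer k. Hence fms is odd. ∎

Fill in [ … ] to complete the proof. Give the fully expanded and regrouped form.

2(4crw + 2cr + 2cw + c + 2rw + r + w) + 1

Expanding: (2w + 1)(2c + 1)(2r + 1) = 8crw + 4cr + 4cw + 2c + 4rw + 2r + 2w + 1.
Every term except the constant is even, so this is 2(4crw + 2cr + 2cw + c + 2rw + r + w) + 1,
and 4crw + 2cr + 2cw + c + 2rw + r + w ∈ ℤ gives the required form.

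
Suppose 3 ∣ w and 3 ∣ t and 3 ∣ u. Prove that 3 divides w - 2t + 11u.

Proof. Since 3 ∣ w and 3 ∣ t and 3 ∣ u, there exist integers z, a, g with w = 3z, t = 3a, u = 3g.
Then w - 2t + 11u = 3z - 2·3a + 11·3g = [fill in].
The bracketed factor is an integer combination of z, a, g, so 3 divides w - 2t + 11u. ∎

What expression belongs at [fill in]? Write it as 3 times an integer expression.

Each term has a factor of 3: 3z - 2·3a + 11·3g = 3·(-2a + 11g + z).
Since -2a + 11g + z is an integer, 3 ∣ (w - 2t + 11u).

3(-2a + 11g + z)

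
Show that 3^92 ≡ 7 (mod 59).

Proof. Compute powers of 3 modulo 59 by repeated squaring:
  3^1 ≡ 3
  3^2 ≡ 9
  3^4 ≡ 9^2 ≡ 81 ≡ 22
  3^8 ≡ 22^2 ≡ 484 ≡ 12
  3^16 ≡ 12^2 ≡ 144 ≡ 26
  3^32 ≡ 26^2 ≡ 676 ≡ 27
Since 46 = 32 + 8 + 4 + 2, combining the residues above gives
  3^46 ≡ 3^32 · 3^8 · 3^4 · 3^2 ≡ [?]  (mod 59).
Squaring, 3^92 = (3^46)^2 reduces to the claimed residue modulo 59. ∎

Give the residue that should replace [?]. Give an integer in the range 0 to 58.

3^32 · 3^8 · 3^4 · 3^2 ≡ 27 · 12 · 22 · 9 = 64152.
64152 mod 59 = 19, so 3^46 ≡ 19 (mod 59).

19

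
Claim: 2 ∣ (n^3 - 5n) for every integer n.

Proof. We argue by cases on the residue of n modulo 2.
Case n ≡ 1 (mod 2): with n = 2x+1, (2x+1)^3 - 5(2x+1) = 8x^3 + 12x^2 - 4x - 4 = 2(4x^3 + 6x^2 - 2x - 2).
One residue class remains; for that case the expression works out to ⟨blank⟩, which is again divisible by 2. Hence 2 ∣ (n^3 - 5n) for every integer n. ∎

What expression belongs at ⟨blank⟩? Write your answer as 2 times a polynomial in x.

2(4x^3 - 5x)

Only n ≡ 0 (mod 2) is unaccounted for. Put n = 2x:
(2x)^3 - 5(2x) expands to 8x^3 - 10x,
and factoring out 2 leaves 2(4x^3 - 5x).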